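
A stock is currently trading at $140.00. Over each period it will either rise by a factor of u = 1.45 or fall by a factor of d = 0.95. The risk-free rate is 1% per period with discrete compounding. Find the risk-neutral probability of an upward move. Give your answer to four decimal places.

p = 0.1200

Risk-neutral probability p = (1 + 0.01 − 0.95)/(1.45 − 0.95) = 0.0600/0.5000 = 0.1200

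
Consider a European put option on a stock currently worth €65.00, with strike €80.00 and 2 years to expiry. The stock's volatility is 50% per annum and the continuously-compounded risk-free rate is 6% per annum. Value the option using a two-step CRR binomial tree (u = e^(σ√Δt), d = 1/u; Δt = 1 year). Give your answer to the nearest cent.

€22.32

CRR parameters: u = e^(σ√Δt) = e^(0.5·√1) = 1.6487, d = 1/u = 0.6065
Per-period rate: rΔt = 0.06·1 = 0.06, so R = e^0.06 = 1.0618
Risk-neutral probability p = (e^0.06 − 0.6065)/(1.6487 − 0.6065) = 0.4553/1.0422 = 0.4369
Terminal stock prices: S_uu = 176.7, S_ud = 65, S_dd = 23.91
Terminal payoffs (K − S): max(-96.69, 0) = 0, max(15, 0) = 15, max(56.09, 0) = 56.09
Node u (S = 107.2): V_u = e^(−0.06)·[0.4369·0.0000 + 0.5631·15.0000] = 7.9550
Node d (S = 39.42): V_d = e^(−0.06)·[0.4369·15.0000 + 0.5631·56.0878] = 35.9167
Node 0 (S = 65): V_0 = e^(−0.06)·[0.4369·7.9550 + 0.5631·35.9167] = 22.3207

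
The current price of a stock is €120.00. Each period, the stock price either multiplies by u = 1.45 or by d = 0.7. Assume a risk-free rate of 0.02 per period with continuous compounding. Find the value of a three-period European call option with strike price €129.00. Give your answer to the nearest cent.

Risk-neutral probability p = (e^0.02 − 0.7)/(1.45 − 0.7) = 0.3202/0.7500 = 0.4269
Terminal stock prices: S_uuu = 365.8, S_uud = 176.6, S_udd = 85.26, S_ddd = 41.16
Terminal payoffs (S − K): max(236.8, 0) = 236.8, max(47.61, 0) = 47.61, max(-43.74, 0) = 0, max(-87.84, 0) = 0
Node uu (S = 252.3): V_uu = e^(−0.02)·[0.4269·236.8350 + 0.5731·47.6100] = 125.8544
Node ud (S = 121.8): V_ud = e^(−0.02)·[0.4269·47.6100 + 0.5731·0.0000] = 19.9239
Node dd (S = 58.8): V_dd = e^(−0.02)·[0.4269·0.0000 + 0.5731·0.0000] = 0.0000
Node u (S = 174): V_u = e^(−0.02)·[0.4269·125.8544 + 0.5731·19.9239] = 63.8593
Node d (S = 84): V_d = e^(−0.02)·[0.4269·19.9239 + 0.5731·0.0000] = 8.3378
Node 0 (S = 120): V_0 = e^(−0.02)·[0.4269·63.8593 + 0.5731·8.3378] = 31.4074

€31.41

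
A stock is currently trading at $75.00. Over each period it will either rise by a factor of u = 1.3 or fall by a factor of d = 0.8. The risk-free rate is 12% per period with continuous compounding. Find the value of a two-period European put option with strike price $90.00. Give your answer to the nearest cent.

Risk-neutral probability p = (e^0.12 − 0.8)/(1.3 − 0.8) = 0.3275/0.5000 = 0.6550
Terminal stock prices: S_uu = 126.8, S_ud = 78, S_dd = 48
Terminal payoffs (K − S): max(-36.75, 0) = 0, max(12, 0) = 12, max(42, 0) = 42
Node u (S = 97.5): V_u = e^(−0.12)·[0.6550·0.0000 + 0.3450·12.0000] = 3.6719
Node d (S = 60): V_d = e^(−0.12)·[0.6550·12.0000 + 0.3450·42.0000] = 19.8228
Node 0 (S = 75): V_0 = e^(−0.12)·[0.6550·3.6719 + 0.3450·19.8228] = 8.1988

$8.20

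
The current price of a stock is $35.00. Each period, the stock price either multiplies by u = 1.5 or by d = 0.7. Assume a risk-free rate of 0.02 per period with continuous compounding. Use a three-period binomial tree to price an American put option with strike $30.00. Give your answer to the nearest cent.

$5.60

Risk-neutral probability p = (e^0.02 − 0.7)/(1.5 − 0.7) = 0.3202/0.8000 = 0.4003
Terminal stock prices: S_uuu = 118.1, S_uud = 55.12, S_udd = 25.72, S_ddd = 12
Terminal payoffs (K − S): max(-88.12, 0) = 0, max(-25.12, 0) = 0, max(4.275, 0) = 4.275, max(18, 0) = 18
Node uu (S = 78.75): continuation = e^(−0.02)·[0.4003·0.0000 + 0.5997·0.0000] = 0.0000; exercise value = 0.0000 ≤ continuation, so V_uu = 0.0000
Node ud (S = 36.75): continuation = e^(−0.02)·[0.4003·0.0000 + 0.5997·4.2750] = 2.5132; exercise value = 0.0000 ≤ continuation, so V_ud = 2.5132
Node dd (S = 17.15): continuation = e^(−0.02)·[0.4003·4.2750 + 0.5997·17.9950] = 12.2560; exercise value = 12.8500 > continuation, so V_dd = 12.8500 (exercise)
Node u (S = 52.5): continuation = e^(−0.02)·[0.4003·0.0000 + 0.5997·2.5132] = 1.4774; exercise value = 0.0000 ≤ continuation, so V_u = 1.4774
Node d (S = 24.5): continuation = e^(−0.02)·[0.4003·2.5132 + 0.5997·12.8500] = 8.5401; exercise value = 5.5000 ≤ continuation, so V_d = 8.5401
Node 0 (S = 35): continuation = e^(−0.02)·[0.4003·1.4774 + 0.5997·8.5401] = 5.6001; exercise value = 0.0000 ≤ continuation, so V_0 = 5.6001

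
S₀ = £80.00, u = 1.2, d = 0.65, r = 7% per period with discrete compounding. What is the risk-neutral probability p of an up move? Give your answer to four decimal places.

Risk-neutral probability p = (1 + 0.07 − 0.65)/(1.2 − 0.65) = 0.4200/0.5500 = 0.7636

p = 0.7636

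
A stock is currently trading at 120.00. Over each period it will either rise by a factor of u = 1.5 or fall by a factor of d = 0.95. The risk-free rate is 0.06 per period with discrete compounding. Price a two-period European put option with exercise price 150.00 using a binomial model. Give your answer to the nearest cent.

Risk-neutral probability p = (1 + 0.06 − 0.95)/(1.5 − 0.95) = 0.1100/0.5500 = 0.2000
Terminal stock prices: S_uu = 270, S_ud = 171, S_dd = 108.3
Terminal payoffs (K − S): max(-120, 0) = 0, max(-21, 0) = 0, max(41.7, 0) = 41.7
Node u (S = 180): V_u = 1/1.06·[0.2000·0.0000 + 0.8000·0.0000] = 0.0000
Node d (S = 114): V_d = 1/1.06·[0.2000·0.0000 + 0.8000·41.7000] = 31.4717
Node 0 (S = 120): V_0 = 1/1.06·[0.2000·0.0000 + 0.8000·31.4717] = 23.7522

23.75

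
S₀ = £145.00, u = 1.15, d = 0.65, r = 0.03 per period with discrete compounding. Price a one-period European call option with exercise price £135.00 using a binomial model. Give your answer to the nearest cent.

£23.43

Risk-neutral probability p = (1 + 0.03 − 0.65)/(1.15 − 0.65) = 0.3800/0.5000 = 0.7600
Terminal stock prices: S_u = 166.8, S_d = 94.25
Terminal payoffs (S − K): max(31.75, 0) = 31.75, max(-40.75, 0) = 0
Node 0 (S = 145): V_0 = 1/1.03·[0.7600·31.7500 + 0.2400·0.0000] = 23.4272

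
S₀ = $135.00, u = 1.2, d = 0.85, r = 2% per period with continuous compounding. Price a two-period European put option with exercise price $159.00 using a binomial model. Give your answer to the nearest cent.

$25.81

Risk-neutral probability p = (e^0.02 − 0.85)/(1.2 − 0.85) = 0.1702/0.3500 = 0.4863
Terminal stock prices: S_uu = 194.4, S_ud = 137.7, S_dd = 97.54
Terminal payoffs (K − S): max(-35.4, 0) = 0, max(21.3, 0) = 21.3, max(61.46, 0) = 61.46
Node u (S = 162): V_u = e^(−0.02)·[0.4863·0.0000 + 0.5137·21.3000] = 10.7254
Node d (S = 114.8): V_d = e^(−0.02)·[0.4863·21.3000 + 0.5137·61.4625] = 41.1016
Node 0 (S = 135): V_0 = e^(−0.02)·[0.4863·10.7254 + 0.5137·41.1016] = 25.8086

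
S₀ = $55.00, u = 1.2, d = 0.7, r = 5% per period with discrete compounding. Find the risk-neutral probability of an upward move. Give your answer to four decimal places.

Risk-neutral probability p = (1 + 0.05 − 0.7)/(1.2 − 0.7) = 0.3500/0.5000 = 0.7000

p = 0.7000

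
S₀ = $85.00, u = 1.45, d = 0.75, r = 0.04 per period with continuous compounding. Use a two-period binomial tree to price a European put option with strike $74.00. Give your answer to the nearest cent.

Risk-neutral probability p = (e^0.04 − 0.75)/(1.45 − 0.75) = 0.2908/0.7000 = 0.4154
Terminal stock prices: S_uu = 178.7, S_ud = 92.44, S_dd = 47.81
Terminal payoffs (K − S): max(-104.7, 0) = 0, max(-18.44, 0) = 0, max(26.19, 0) = 26.19
Node u (S = 123.2): V_u = e^(−0.04)·[0.4154·0.0000 + 0.5846·0.0000] = 0.0000
Node d (S = 63.75): V_d = e^(−0.04)·[0.4154·0.0000 + 0.5846·26.1875] = 14.7078
Node 0 (S = 85): V_0 = e^(−0.04)·[0.4154·0.0000 + 0.5846·14.7078] = 8.2604

$8.26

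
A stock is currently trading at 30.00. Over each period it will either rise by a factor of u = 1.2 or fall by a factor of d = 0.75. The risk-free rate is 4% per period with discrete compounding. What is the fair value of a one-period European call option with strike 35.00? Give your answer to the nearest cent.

Risk-neutral probability p = (1 + 0.04 − 0.75)/(1.2 − 0.75) = 0.2900/0.4500 = 0.6444
Terminal stock prices: S_u = 36, S_d = 22.5
Terminal payoffs (S − K): max(1, 0) = 1, max(-12.5, 0) = 0
Node 0 (S = 30): V_0 = 1/1.04·[0.6444·1.0000 + 0.3556·0.0000] = 0.6197

0.62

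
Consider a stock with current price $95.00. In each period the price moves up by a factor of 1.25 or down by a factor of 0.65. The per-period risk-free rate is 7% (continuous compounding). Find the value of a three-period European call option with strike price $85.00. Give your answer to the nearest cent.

Risk-neutral probability p = (e^0.07 − 0.65)/(1.25 − 0.65) = 0.4225/0.6000 = 0.7042
Terminal stock prices: S_uuu = 185.5, S_uud = 96.48, S_udd = 50.17, S_ddd = 26.09
Terminal payoffs (S − K): max(100.5, 0) = 100.5, max(11.48, 0) = 11.48, max(-34.83, 0) = 0, max(-58.91, 0) = 0
Node uu (S = 148.4): V_uu = e^(−0.07)·[0.7042·100.5469 + 0.2958·11.4844] = 69.1840
Node ud (S = 77.19): V_ud = e^(−0.07)·[0.7042·11.4844 + 0.2958·0.0000] = 7.5403
Node dd (S = 40.14): V_dd = e^(−0.07)·[0.7042·0.0000 + 0.2958·0.0000] = 0.0000
Node u (S = 118.8): V_u = e^(−0.07)·[0.7042·69.1840 + 0.2958·7.5403] = 47.5042
Node d (S = 61.75): V_d = e^(−0.07)·[0.7042·7.5403 + 0.2958·0.0000] = 4.9508
Node 0 (S = 95): V_0 = e^(−0.07)·[0.7042·47.5042 + 0.2958·4.9508] = 32.5555

$32.56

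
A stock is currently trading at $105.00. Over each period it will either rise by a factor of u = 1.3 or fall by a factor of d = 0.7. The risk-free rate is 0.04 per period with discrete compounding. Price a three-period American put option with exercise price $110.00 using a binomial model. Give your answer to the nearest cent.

Risk-neutral probability p = (1 + 0.04 − 0.7)/(1.3 − 0.7) = 0.3400/0.6000 = 0.5667
Terminal stock prices: S_uuu = 230.7, S_uud = 124.2, S_udd = 66.88, S_ddd = 36.01
Terminal payoffs (K − S): max(-120.7, 0) = 0, max(-14.22, 0) = 0, max(43.12, 0) = 43.12, max(73.99, 0) = 73.99
Node uu (S = 177.5): continuation = 1/1.04·[0.5667·0.0000 + 0.4333·0.0000] = 0.0000; exercise value = 0.0000 ≤ continuation, so V_uu = 0.0000
Node ud (S = 95.55): continuation = 1/1.04·[0.5667·0.0000 + 0.4333·43.1150] = 17.9646; exercise value = 14.4500 ≤ continuation, so V_ud = 17.9646
Node dd (S = 51.45): continuation = 1/1.04·[0.5667·43.1150 + 0.4333·73.9850] = 54.3192; exercise value = 58.5500 > continuation, so V_dd = 58.5500 (exercise)
Node u (S = 136.5): continuation = 1/1.04·[0.5667·0.0000 + 0.4333·17.9646] = 7.4852; exercise value = 0.0000 ≤ continuation, so V_u = 7.4852
Node d (S = 73.5): continuation = 1/1.04·[0.5667·17.9646 + 0.4333·58.5500] = 34.1842; exercise value = 36.5000 > continuation, so V_d = 36.5000 (exercise)
Node 0 (S = 105): continuation = 1/1.04·[0.5667·7.4852 + 0.4333·36.5000] = 19.2868; exercise value = 5.0000 ≤ continuation, so V_0 = 19.2868

$19.29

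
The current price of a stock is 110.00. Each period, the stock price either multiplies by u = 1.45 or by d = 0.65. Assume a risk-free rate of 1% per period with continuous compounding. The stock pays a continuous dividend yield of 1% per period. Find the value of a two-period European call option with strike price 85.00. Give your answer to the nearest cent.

36.45

Per-period risk-free factor R = e^0.01 = 1.0101; dividend-adjusted growth = e^(0.01−0.01) = 1.0000.
Risk-neutral probability p = (1.0000 − 0.65)/(1.45 − 0.65) = 0.3500/0.8000 = 0.4375
Terminal stock prices: S_uu = 231.3, S_ud = 103.7, S_dd = 46.48
Terminal payoffs (S − K): max(146.3, 0) = 146.3, max(18.67, 0) = 18.67, max(-38.52, 0) = 0
Node u (S = 159.5): V_u = e^(−0.01)·[0.4375·146.2750 + 0.5625·18.6750] = 73.7587
Node d (S = 71.5): V_d = e^(−0.01)·[0.4375·18.6750 + 0.5625·0.0000] = 8.0890
Node 0 (S = 110): V_0 = e^(−0.01)·[0.4375·73.7587 + 0.5625·8.0890] = 36.4531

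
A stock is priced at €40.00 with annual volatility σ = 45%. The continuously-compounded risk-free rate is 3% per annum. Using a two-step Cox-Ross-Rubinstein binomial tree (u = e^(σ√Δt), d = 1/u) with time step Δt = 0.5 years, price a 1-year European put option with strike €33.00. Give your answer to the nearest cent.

€3.54

CRR parameters: u = e^(σ√Δt) = e^(0.45·√0.5) = 1.3746, d = 1/u = 0.7275
Per-period rate: rΔt = 0.03·0.5 = 0.015, so R = e^0.015 = 1.0151
Risk-neutral probability p = (e^0.015 − 0.7275)/(1.3746 − 0.7275) = 0.2877/0.6472 = 0.4445
Terminal stock prices: S_uu = 75.59, S_ud = 40, S_dd = 21.17
Terminal payoffs (K − S): max(-42.59, 0) = 0, max(-7, 0) = 0, max(11.83, 0) = 11.83
Node u (S = 54.99): V_u = e^(−0.015)·[0.4445·0.0000 + 0.5555·0.0000] = 0.0000
Node d (S = 29.1): V_d = e^(−0.015)·[0.4445·0.0000 + 0.5555·11.8322] = 6.4753
Node 0 (S = 40): V_0 = e^(−0.015)·[0.4445·0.0000 + 0.5555·6.4753] = 3.5437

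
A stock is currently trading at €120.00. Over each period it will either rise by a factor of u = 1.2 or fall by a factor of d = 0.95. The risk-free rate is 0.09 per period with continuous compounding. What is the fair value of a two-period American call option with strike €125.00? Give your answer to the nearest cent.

Risk-neutral probability p = (e^0.09 − 0.95)/(1.2 − 0.95) = 0.1442/0.2500 = 0.5767
Terminal stock prices: S_uu = 172.8, S_ud = 136.8, S_dd = 108.3
Terminal payoffs (S − K): max(47.8, 0) = 47.8, max(11.8, 0) = 11.8, max(-16.7, 0) = 0
Node u (S = 144): continuation = e^(−0.09)·[0.5767·47.8000 + 0.4233·11.8000] = 29.7586; exercise value = 19.0000 ≤ continuation, so V_u = 29.7586
Node d (S = 114): continuation = e^(−0.09)·[0.5767·11.8000 + 0.4233·0.0000] = 6.2193; exercise value = 0.0000 ≤ continuation, so V_d = 6.2193
Node 0 (S = 120): continuation = e^(−0.09)·[0.5767·29.7586 + 0.4233·6.2193] = 18.0907; exercise value = 0.0000 ≤ continuation, so V_0 = 18.0907

€18.09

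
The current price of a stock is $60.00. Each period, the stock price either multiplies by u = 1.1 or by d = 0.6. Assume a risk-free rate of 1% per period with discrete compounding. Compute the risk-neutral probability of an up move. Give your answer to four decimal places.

Risk-neutral probability p = (1 + 0.01 − 0.6)/(1.1 − 0.6) = 0.4100/0.5000 = 0.8200

p = 0.8200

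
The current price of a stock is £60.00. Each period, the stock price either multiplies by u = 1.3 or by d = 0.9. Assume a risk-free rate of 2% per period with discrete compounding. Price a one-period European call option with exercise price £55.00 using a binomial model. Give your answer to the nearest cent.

£6.76

Risk-neutral probability p = (1 + 0.02 − 0.9)/(1.3 − 0.9) = 0.1200/0.4000 = 0.3000
Terminal stock prices: S_u = 78, S_d = 54
Terminal payoffs (S − K): max(23, 0) = 23, max(-1, 0) = 0
Node 0 (S = 60): V_0 = 1/1.02·[0.3000·23.0000 + 0.7000·0.0000] = 6.7647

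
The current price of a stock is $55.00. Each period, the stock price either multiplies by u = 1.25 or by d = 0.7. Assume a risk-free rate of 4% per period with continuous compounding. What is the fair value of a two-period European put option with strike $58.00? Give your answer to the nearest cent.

$8.44

Risk-neutral probability p = (e^0.04 − 0.7)/(1.25 − 0.7) = 0.3408/0.5500 = 0.6197
Terminal stock prices: S_uu = 85.94, S_ud = 48.12, S_dd = 26.95
Terminal payoffs (K − S): max(-27.94, 0) = 0, max(9.875, 0) = 9.875, max(31.05, 0) = 31.05
Node u (S = 68.75): V_u = e^(−0.04)·[0.6197·0.0000 + 0.3803·9.8750] = 3.6086
Node d (S = 38.5): V_d = e^(−0.04)·[0.6197·9.8750 + 0.3803·31.0500] = 17.2258
Node 0 (S = 55): V_0 = e^(−0.04)·[0.6197·3.6086 + 0.3803·17.2258] = 8.4433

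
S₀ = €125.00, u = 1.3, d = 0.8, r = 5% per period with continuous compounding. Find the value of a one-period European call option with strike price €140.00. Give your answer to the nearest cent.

Risk-neutral probability p = (e^0.05 − 0.8)/(1.3 − 0.8) = 0.2513/0.5000 = 0.5025
Terminal stock prices: S_u = 162.5, S_d = 100
Terminal payoffs (S − K): max(22.5, 0) = 22.5, max(-40, 0) = 0
Node 0 (S = 125): V_0 = e^(−0.05)·[0.5025·22.5000 + 0.4975·0.0000] = 10.7557

€10.76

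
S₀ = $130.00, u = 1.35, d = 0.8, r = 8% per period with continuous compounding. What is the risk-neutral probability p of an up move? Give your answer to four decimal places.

Risk-neutral probability p = (e^0.08 − 0.8)/(1.35 − 0.8) = 0.2833/0.5500 = 0.5151

p = 0.5151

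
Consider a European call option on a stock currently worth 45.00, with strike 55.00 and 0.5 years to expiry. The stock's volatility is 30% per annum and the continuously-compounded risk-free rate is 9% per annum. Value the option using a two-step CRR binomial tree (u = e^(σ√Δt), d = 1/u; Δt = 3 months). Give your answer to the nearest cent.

1.59

CRR parameters: u = e^(σ√Δt) = e^(0.3·√0.25) = 1.1618, d = 1/u = 0.8607
Per-period rate: rΔt = 0.09·0.25 = 0.0225, so R = e^0.0225 = 1.0228
Risk-neutral probability p = (e^0.0225 − 0.8607)/(1.1618 − 0.8607) = 0.1620/0.3011 = 0.5381
Terminal stock prices: S_uu = 60.74, S_ud = 45, S_dd = 33.34
Terminal payoffs (S − K): max(5.744, 0) = 5.744, max(-10, 0) = 0, max(-21.66, 0) = 0
Node u (S = 52.28): V_u = e^(−0.0225)·[0.5381·5.7436 + 0.4619·0.0000] = 3.0221
Node d (S = 38.73): V_d = e^(−0.0225)·[0.5381·0.0000 + 0.4619·0.0000] = 0.0000
Node 0 (S = 45): V_0 = e^(−0.0225)·[0.5381·3.0221 + 0.4619·0.0000] = 1.5901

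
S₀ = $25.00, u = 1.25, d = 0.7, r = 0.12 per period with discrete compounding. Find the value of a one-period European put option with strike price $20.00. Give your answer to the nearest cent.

$0.53

Risk-neutral probability p = (1 + 0.12 − 0.7)/(1.25 − 0.7) = 0.4200/0.5500 = 0.7636
Terminal stock prices: S_u = 31.25, S_d = 17.5
Terminal payoffs (K − S): max(-11.25, 0) = 0, max(2.5, 0) = 2.5
Node 0 (S = 25): V_0 = 1/1.12·[0.7636·0.0000 + 0.2364·2.5000] = 0.5276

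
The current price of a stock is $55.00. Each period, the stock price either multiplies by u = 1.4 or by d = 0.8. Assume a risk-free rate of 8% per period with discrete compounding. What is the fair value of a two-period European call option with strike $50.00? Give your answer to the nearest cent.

Risk-neutral probability p = (1 + 0.08 − 0.8)/(1.4 − 0.8) = 0.2800/0.6000 = 0.4667
Terminal stock prices: S_uu = 107.8, S_ud = 61.6, S_dd = 35.2
Terminal payoffs (S − K): max(57.8, 0) = 57.8, max(11.6, 0) = 11.6, max(-14.8, 0) = 0
Node u (S = 77): V_u = 1/1.08·[0.4667·57.8000 + 0.5333·11.6000] = 30.7037
Node d (S = 44): V_d = 1/1.08·[0.4667·11.6000 + 0.5333·0.0000] = 5.0123
Node 0 (S = 55): V_0 = 1/1.08·[0.4667·30.7037 + 0.5333·5.0123] = 15.7423

$15.74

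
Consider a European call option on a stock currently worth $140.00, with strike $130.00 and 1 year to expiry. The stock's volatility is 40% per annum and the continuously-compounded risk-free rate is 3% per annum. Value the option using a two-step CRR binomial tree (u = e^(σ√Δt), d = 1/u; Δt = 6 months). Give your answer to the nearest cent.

$28.33

CRR parameters: u = e^(σ√Δt) = e^(0.4·√0.5) = 1.3269, d = 1/u = 0.7536
Per-period rate: rΔt = 0.03·0.5 = 0.015, so R = e^0.015 = 1.0151
Risk-neutral probability p = (e^0.015 − 0.7536)/(1.3269 − 0.7536) = 0.2615/0.5733 = 0.4561
Terminal stock prices: S_uu = 246.5, S_ud = 140, S_dd = 79.52
Terminal payoffs (S − K): max(116.5, 0) = 116.5, max(10, 0) = 10, max(-50.48, 0) = 0
Node u (S = 185.8): V_u = e^(−0.015)·[0.4561·116.4916 + 0.5439·10.0000] = 57.7009
Node d (S = 105.5): V_d = e^(−0.015)·[0.4561·10.0000 + 0.5439·0.0000] = 4.4933
Node 0 (S = 140): V_0 = e^(−0.015)·[0.4561·57.7009 + 0.5439·4.4933] = 28.3342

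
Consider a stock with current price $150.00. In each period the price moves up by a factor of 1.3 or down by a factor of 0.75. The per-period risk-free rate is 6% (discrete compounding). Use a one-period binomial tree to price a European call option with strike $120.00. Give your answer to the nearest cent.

$39.88

Risk-neutral probability p = (1 + 0.06 − 0.75)/(1.3 − 0.75) = 0.3100/0.5500 = 0.5636
Terminal stock prices: S_u = 195, S_d = 112.5
Terminal payoffs (S − K): max(75, 0) = 75, max(-7.5, 0) = 0
Node 0 (S = 150): V_0 = 1/1.06·[0.5636·75.0000 + 0.4364·0.0000] = 39.8799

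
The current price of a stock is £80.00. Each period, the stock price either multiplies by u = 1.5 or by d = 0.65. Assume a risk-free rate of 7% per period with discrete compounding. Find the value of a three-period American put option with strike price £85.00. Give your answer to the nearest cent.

£19.14

Risk-neutral probability p = (1 + 0.07 − 0.65)/(1.5 − 0.65) = 0.4200/0.8500 = 0.4941
Terminal stock prices: S_uuu = 270, S_uud = 117, S_udd = 50.7, S_ddd = 21.97
Terminal payoffs (K − S): max(-185, 0) = 0, max(-32, 0) = 0, max(34.3, 0) = 34.3, max(63.03, 0) = 63.03
Node uu (S = 180): continuation = 1/1.07·[0.4941·0.0000 + 0.5059·0.0000] = 0.0000; exercise value = 0.0000 ≤ continuation, so V_uu = 0.0000
Node ud (S = 78): continuation = 1/1.07·[0.4941·0.0000 + 0.5059·34.3000] = 16.2166; exercise value = 7.0000 ≤ continuation, so V_ud = 16.2166
Node dd (S = 33.8): continuation = 1/1.07·[0.4941·34.3000 + 0.5059·63.0300] = 45.6393; exercise value = 51.2000 > continuation, so V_dd = 51.2000 (exercise)
Node u (S = 120): continuation = 1/1.07·[0.4941·0.0000 + 0.5059·16.2166] = 7.6670; exercise value = 0.0000 ≤ continuation, so V_u = 7.6670
Node d (S = 52): continuation = 1/1.07·[0.4941·16.2166 + 0.5059·51.2000] = 31.6954; exercise value = 33.0000 > continuation, so V_d = 33.0000 (exercise)
Node 0 (S = 80): continuation = 1/1.07·[0.4941·7.6670 + 0.5059·33.0000] = 19.1425; exercise value = 5.0000 ≤ continuation, so V_0 = 19.1425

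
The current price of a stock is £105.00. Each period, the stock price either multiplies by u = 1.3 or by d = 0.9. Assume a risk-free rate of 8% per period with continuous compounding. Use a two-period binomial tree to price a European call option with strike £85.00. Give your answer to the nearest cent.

Risk-neutral probability p = (e^0.08 − 0.9)/(1.3 − 0.9) = 0.1833/0.4000 = 0.4582
Terminal stock prices: S_uu = 177.5, S_ud = 122.9, S_dd = 85.05
Terminal payoffs (S − K): max(92.45, 0) = 92.45, max(37.85, 0) = 37.85, max(0.05, 0) = 0.05
Node u (S = 136.5): V_u = e^(−0.08)·[0.4582·92.4500 + 0.5418·37.8500] = 58.0351
Node d (S = 94.5): V_d = e^(−0.08)·[0.4582·37.8500 + 0.5418·0.0500] = 16.0351
Node 0 (S = 105): V_0 = e^(−0.08)·[0.4582·58.0351 + 0.5418·16.0351] = 32.5678

£32.57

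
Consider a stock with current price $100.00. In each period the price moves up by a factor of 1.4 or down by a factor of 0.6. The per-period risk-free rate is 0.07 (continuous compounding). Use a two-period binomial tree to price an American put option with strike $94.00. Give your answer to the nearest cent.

Risk-neutral probability p = (e^0.07 − 0.6)/(1.4 − 0.6) = 0.4725/0.8000 = 0.5906
Terminal stock prices: S_uu = 196, S_ud = 84, S_dd = 36
Terminal payoffs (K − S): max(-102, 0) = 0, max(10, 0) = 10, max(58, 0) = 58
Node u (S = 140): continuation = e^(−0.07)·[0.5906·0.0000 + 0.4094·10.0000] = 3.8169; exercise value = 0.0000 ≤ continuation, so V_u = 3.8169
Node d (S = 60): continuation = e^(−0.07)·[0.5906·10.0000 + 0.4094·58.0000] = 27.6450; exercise value = 34.0000 > continuation, so V_d = 34.0000 (exercise)
Node 0 (S = 100): continuation = e^(−0.07)·[0.5906·3.8169 + 0.4094·34.0000] = 15.0794; exercise value = 0.0000 ≤ continuation, so V_0 = 15.0794

$15.08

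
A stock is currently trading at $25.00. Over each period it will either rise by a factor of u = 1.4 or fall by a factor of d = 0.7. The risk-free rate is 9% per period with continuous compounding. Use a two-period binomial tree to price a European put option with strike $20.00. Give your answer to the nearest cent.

$1.24

Risk-neutral probability p = (e^0.09 − 0.7)/(1.4 − 0.7) = 0.3942/0.7000 = 0.5631
Terminal stock prices: S_uu = 49, S_ud = 24.5, S_dd = 12.25
Terminal payoffs (K − S): max(-29, 0) = 0, max(-4.5, 0) = 0, max(7.75, 0) = 7.75
Node u (S = 35): V_u = e^(−0.09)·[0.5631·0.0000 + 0.4369·0.0000] = 0.0000
Node d (S = 17.5): V_d = e^(−0.09)·[0.5631·0.0000 + 0.4369·7.7500] = 3.0945
Node 0 (S = 25): V_0 = e^(−0.09)·[0.5631·0.0000 + 0.4369·3.0945] = 1.2356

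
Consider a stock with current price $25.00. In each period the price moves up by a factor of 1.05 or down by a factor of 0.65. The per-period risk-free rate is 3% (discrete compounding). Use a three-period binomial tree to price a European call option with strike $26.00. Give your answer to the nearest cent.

Risk-neutral probability p = (1 + 0.03 − 0.65)/(1.05 − 0.65) = 0.3800/0.4000 = 0.9500
Terminal stock prices: S_uuu = 28.94, S_uud = 17.92, S_udd = 11.09, S_ddd = 6.866
Terminal payoffs (S − K): max(2.941, 0) = 2.941, max(-8.084, 0) = 0, max(-14.91, 0) = 0, max(-19.13, 0) = 0
Node uu (S = 27.56): V_uu = 1/1.03·[0.9500·2.9406 + 0.0500·0.0000] = 2.7122
Node ud (S = 17.06): V_ud = 1/1.03·[0.9500·0.0000 + 0.0500·0.0000] = 0.0000
Node dd (S = 10.56): V_dd = 1/1.03·[0.9500·0.0000 + 0.0500·0.0000] = 0.0000
Node u (S = 26.25): V_u = 1/1.03·[0.9500·2.7122 + 0.0500·0.0000] = 2.5016
Node d (S = 16.25): V_d = 1/1.03·[0.9500·0.0000 + 0.0500·0.0000] = 0.0000
Node 0 (S = 25): V_0 = 1/1.03·[0.9500·2.5016 + 0.0500·0.0000] = 2.3073

$2.31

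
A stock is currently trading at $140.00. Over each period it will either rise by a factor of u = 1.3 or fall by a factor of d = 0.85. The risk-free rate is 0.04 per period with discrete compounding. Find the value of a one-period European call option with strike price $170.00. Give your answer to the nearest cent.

Risk-neutral probability p = (1 + 0.04 − 0.85)/(1.3 − 0.85) = 0.1900/0.4500 = 0.4222
Terminal stock prices: S_u = 182, S_d = 119
Terminal payoffs (S − K): max(12, 0) = 12, max(-51, 0) = 0
Node 0 (S = 140): V_0 = 1/1.04·[0.4222·12.0000 + 0.5778·0.0000] = 4.8718

$4.87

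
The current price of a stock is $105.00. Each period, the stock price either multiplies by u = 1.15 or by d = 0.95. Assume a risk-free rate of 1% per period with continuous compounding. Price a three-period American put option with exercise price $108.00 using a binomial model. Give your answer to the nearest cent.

$6.35

Risk-neutral probability p = (e^0.01 − 0.95)/(1.15 − 0.95) = 0.0601/0.2000 = 0.3003
Terminal stock prices: S_uuu = 159.7, S_uud = 131.9, S_udd = 109, S_ddd = 90.02
Terminal payoffs (K − S): max(-51.69, 0) = 0, max(-23.92, 0) = 0, max(-0.9769, 0) = 0, max(17.98, 0) = 17.98
Node uu (S = 138.9): continuation = e^(−0.01)·[0.3003·0.0000 + 0.6997·0.0000] = 0.0000; exercise value = 0.0000 ≤ continuation, so V_uu = 0.0000
Node ud (S = 114.7): continuation = e^(−0.01)·[0.3003·0.0000 + 0.6997·0.0000] = 0.0000; exercise value = 0.0000 ≤ continuation, so V_ud = 0.0000
Node dd (S = 94.76): continuation = e^(−0.01)·[0.3003·0.0000 + 0.6997·17.9756] = 12.4533; exercise value = 13.2375 > continuation, so V_dd = 13.2375 (exercise)
Node u (S = 120.7): continuation = e^(−0.01)·[0.3003·0.0000 + 0.6997·0.0000] = 0.0000; exercise value = 0.0000 ≤ continuation, so V_u = 0.0000
Node d (S = 99.75): continuation = e^(−0.01)·[0.3003·0.0000 + 0.6997·13.2375] = 9.1708; exercise value = 8.2500 ≤ continuation, so V_d = 9.1708
Node 0 (S = 105): continuation = e^(−0.01)·[0.3003·0.0000 + 0.6997·9.1708] = 6.3534; exercise value = 3.0000 ≤ continuation, so V_0 = 6.3534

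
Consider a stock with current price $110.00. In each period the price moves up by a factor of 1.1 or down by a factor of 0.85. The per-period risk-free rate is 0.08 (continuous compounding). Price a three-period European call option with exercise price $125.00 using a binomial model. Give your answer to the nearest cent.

Risk-neutral probability p = (e^0.08 − 0.85)/(1.1 − 0.85) = 0.2333/0.2500 = 0.9331
Terminal stock prices: S_uuu = 146.4, S_uud = 113.1, S_udd = 87.42, S_ddd = 67.55
Terminal payoffs (S − K): max(21.41, 0) = 21.41, max(-11.86, 0) = 0, max(-37.58, 0) = 0, max(-57.45, 0) = 0
Node uu (S = 133.1): V_uu = e^(−0.08)·[0.9331·21.4100 + 0.0669·0.0000] = 18.4427
Node ud (S = 102.9): V_ud = e^(−0.08)·[0.9331·0.0000 + 0.0669·0.0000] = 0.0000
Node dd (S = 79.47): V_dd = e^(−0.08)·[0.9331·0.0000 + 0.0669·0.0000] = 0.0000
Node u (S = 121): V_u = e^(−0.08)·[0.9331·18.4427 + 0.0669·0.0000] = 15.8866
Node d (S = 93.5): V_d = e^(−0.08)·[0.9331·0.0000 + 0.0669·0.0000] = 0.0000
Node 0 (S = 110): V_0 = e^(−0.08)·[0.9331·15.8866 + 0.0669·0.0000] = 13.6848

$13.68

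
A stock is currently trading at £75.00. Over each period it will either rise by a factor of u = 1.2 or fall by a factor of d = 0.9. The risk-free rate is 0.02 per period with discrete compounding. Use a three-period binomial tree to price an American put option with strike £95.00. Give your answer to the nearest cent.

Risk-neutral probability p = (1 + 0.02 − 0.9)/(1.2 − 0.9) = 0.1200/0.3000 = 0.4000
Terminal stock prices: S_uuu = 129.6, S_uud = 97.2, S_udd = 72.9, S_ddd = 54.68
Terminal payoffs (K − S): max(-34.6, 0) = 0, max(-2.2, 0) = 0, max(22.1, 0) = 22.1, max(40.32, 0) = 40.32
Node uu (S = 108): continuation = 1/1.02·[0.4000·0.0000 + 0.6000·0.0000] = 0.0000; exercise value = 0.0000 ≤ continuation, so V_uu = 0.0000
Node ud (S = 81): continuation = 1/1.02·[0.4000·0.0000 + 0.6000·22.1000] = 13.0000; exercise value = 14.0000 > continuation, so V_ud = 14.0000 (exercise)
Node dd (S = 60.75): continuation = 1/1.02·[0.4000·22.1000 + 0.6000·40.3250] = 32.3873; exercise value = 34.2500 > continuation, so V_dd = 34.2500 (exercise)
Node u (S = 90): continuation = 1/1.02·[0.4000·0.0000 + 0.6000·14.0000] = 8.2353; exercise value = 5.0000 ≤ continuation, so V_u = 8.2353
Node d (S = 67.5): continuation = 1/1.02·[0.4000·14.0000 + 0.6000·34.2500] = 25.6373; exercise value = 27.5000 > continuation, so V_d = 27.5000 (exercise)
Node 0 (S = 75): continuation = 1/1.02·[0.4000·8.2353 + 0.6000·27.5000] = 19.4060; exercise value = 20.0000 > continuation, so V_0 = 20.0000 (exercise)

£20.00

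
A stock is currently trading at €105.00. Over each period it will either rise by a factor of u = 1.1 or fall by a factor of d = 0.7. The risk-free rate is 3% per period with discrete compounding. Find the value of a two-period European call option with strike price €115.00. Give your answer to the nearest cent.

€7.73

Risk-neutral probability p = (1 + 0.03 − 0.7)/(1.1 − 0.7) = 0.3300/0.4000 = 0.8250
Terminal stock prices: S_uu = 127.1, S_ud = 80.85, S_dd = 51.45
Terminal payoffs (S − K): max(12.05, 0) = 12.05, max(-34.15, 0) = 0, max(-63.55, 0) = 0
Node u (S = 115.5): V_u = 1/1.03·[0.8250·12.0500 + 0.1750·0.0000] = 9.6517
Node d (S = 73.5): V_d = 1/1.03·[0.8250·0.0000 + 0.1750·0.0000] = 0.0000
Node 0 (S = 105): V_0 = 1/1.03·[0.8250·9.6517 + 0.1750·0.0000] = 7.7307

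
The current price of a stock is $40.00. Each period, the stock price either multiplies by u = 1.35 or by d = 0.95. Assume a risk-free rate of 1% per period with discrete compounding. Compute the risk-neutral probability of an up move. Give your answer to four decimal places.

p = 0.1500

Risk-neutral probability p = (1 + 0.01 − 0.95)/(1.35 − 0.95) = 0.0600/0.4000 = 0.1500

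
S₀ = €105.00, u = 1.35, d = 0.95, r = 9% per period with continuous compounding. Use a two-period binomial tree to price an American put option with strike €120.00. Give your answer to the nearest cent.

Risk-neutral probability p = (e^0.09 − 0.95)/(1.35 − 0.95) = 0.1442/0.4000 = 0.3604
Terminal stock prices: S_uu = 191.4, S_ud = 134.7, S_dd = 94.76
Terminal payoffs (K − S): max(-71.36, 0) = 0, max(-14.66, 0) = 0, max(25.24, 0) = 25.24
Node u (S = 141.8): continuation = e^(−0.09)·[0.3604·0.0000 + 0.6396·0.0000] = 0.0000; exercise value = 0.0000 ≤ continuation, so V_u = 0.0000
Node d (S = 99.75): continuation = e^(−0.09)·[0.3604·0.0000 + 0.6396·25.2375] = 14.7518; exercise value = 20.2500 > continuation, so V_d = 20.2500 (exercise)
Node 0 (S = 105): continuation = e^(−0.09)·[0.3604·0.0000 + 0.6396·20.2500] = 11.8365; exercise value = 15.0000 > continuation, so V_0 = 15.0000 (exercise)

€15.00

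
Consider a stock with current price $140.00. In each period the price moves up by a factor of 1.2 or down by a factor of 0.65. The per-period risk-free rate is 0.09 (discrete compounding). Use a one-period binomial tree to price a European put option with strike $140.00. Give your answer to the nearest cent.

Risk-neutral probability p = (1 + 0.09 − 0.65)/(1.2 − 0.65) = 0.4400/0.5500 = 0.8000
Terminal stock prices: S_u = 168, S_d = 91
Terminal payoffs (K − S): max(-28, 0) = 0, max(49, 0) = 49
Node 0 (S = 140): V_0 = 1/1.09·[0.8000·0.0000 + 0.2000·49.0000] = 8.9908

$8.99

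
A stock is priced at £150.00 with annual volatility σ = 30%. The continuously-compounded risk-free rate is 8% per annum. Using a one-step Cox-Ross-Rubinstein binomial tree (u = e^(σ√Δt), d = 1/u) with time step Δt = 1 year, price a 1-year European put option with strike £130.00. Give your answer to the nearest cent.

CRR parameters: u = e^(σ√Δt) = e^(0.3·√1) = 1.3499, d = 1/u = 0.7408
Per-period rate: rΔt = 0.08·1 = 0.08, so R = e^0.08 = 1.0833
Risk-neutral probability p = (e^0.08 − 0.7408)/(1.3499 − 0.7408) = 0.3425/0.6090 = 0.5623
Terminal stock prices: S_u = 202.5, S_d = 111.1
Terminal payoffs (K − S): max(-72.48, 0) = 0, max(18.88, 0) = 18.88
Node 0 (S = 150): V_0 = e^(−0.08)·[0.5623·0.0000 + 0.4377·18.8773] = 7.6272

£7.63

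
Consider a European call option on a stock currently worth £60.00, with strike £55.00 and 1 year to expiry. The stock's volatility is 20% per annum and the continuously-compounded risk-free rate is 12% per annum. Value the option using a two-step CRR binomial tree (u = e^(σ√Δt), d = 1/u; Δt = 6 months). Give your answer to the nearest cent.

CRR parameters: u = e^(σ√Δt) = e^(0.2·√0.5) = 1.1519, d = 1/u = 0.8681
Per-period rate: rΔt = 0.12·0.5 = 0.06, so R = e^0.06 = 1.0618
Risk-neutral probability p = (e^0.06 − 0.8681)/(1.1519 − 0.8681) = 0.1937/0.2838 = 0.6826
Terminal stock prices: S_uu = 79.61, S_ud = 60, S_dd = 45.22
Terminal payoffs (S − K): max(24.61, 0) = 24.61, max(5, 0) = 5, max(-9.782, 0) = 0
Node u (S = 69.11): V_u = e^(−0.06)·[0.6826·24.6138 + 0.3174·5.0000] = 17.3175
Node d (S = 52.09): V_d = e^(−0.06)·[0.6826·5.0000 + 0.3174·0.0000] = 3.2142
Node 0 (S = 60): V_0 = e^(−0.06)·[0.6826·17.3175 + 0.3174·3.2142] = 12.0934

£12.09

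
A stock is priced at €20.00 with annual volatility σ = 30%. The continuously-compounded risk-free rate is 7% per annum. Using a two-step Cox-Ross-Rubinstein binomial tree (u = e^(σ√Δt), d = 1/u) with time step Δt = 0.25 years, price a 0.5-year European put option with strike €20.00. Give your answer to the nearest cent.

€1.15

CRR parameters: u = e^(σ√Δt) = e^(0.3·√0.25) = 1.1618, d = 1/u = 0.8607
Per-period rate: rΔt = 0.07·0.25 = 0.0175, so R = e^0.0175 = 1.0177
Risk-neutral probability p = (e^0.0175 − 0.8607)/(1.1618 − 0.8607) = 0.1569/0.3011 = 0.5212
Terminal stock prices: S_uu = 27, S_ud = 20, S_dd = 14.82
Terminal payoffs (K − S): max(-6.997, 0) = 0, max(0, 0) = 0, max(5.184, 0) = 5.184
Node u (S = 23.24): V_u = e^(−0.0175)·[0.5212·0.0000 + 0.4788·0.0000] = 0.0000
Node d (S = 17.21): V_d = e^(−0.0175)·[0.5212·0.0000 + 0.4788·5.1836] = 2.4389
Node 0 (S = 20): V_0 = e^(−0.0175)·[0.5212·0.0000 + 0.4788·2.4389] = 1.1475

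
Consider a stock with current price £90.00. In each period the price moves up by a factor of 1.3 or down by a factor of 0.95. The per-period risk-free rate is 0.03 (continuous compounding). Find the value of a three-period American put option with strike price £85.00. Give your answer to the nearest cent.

Risk-neutral probability p = (e^0.03 − 0.95)/(1.3 − 0.95) = 0.0805/0.3500 = 0.2299
Terminal stock prices: S_uuu = 197.7, S_uud = 144.5, S_udd = 105.6, S_ddd = 77.16
Terminal payoffs (K − S): max(-112.7, 0) = 0, max(-59.5, 0) = 0, max(-20.59, 0) = 0, max(7.836, 0) = 7.836
Node uu (S = 152.1): continuation = e^(−0.03)·[0.2299·0.0000 + 0.7701·0.0000] = 0.0000; exercise value = 0.0000 ≤ continuation, so V_uu = 0.0000
Node ud (S = 111.1): continuation = e^(−0.03)·[0.2299·0.0000 + 0.7701·0.0000] = 0.0000; exercise value = 0.0000 ≤ continuation, so V_ud = 0.0000
Node dd (S = 81.22): continuation = e^(−0.03)·[0.2299·0.0000 + 0.7701·7.8363] = 5.8566; exercise value = 3.7750 ≤ continuation, so V_dd = 5.8566
Node u (S = 117): continuation = e^(−0.03)·[0.2299·0.0000 + 0.7701·0.0000] = 0.0000; exercise value = 0.0000 ≤ continuation, so V_u = 0.0000
Node d (S = 85.5): continuation = e^(−0.03)·[0.2299·0.0000 + 0.7701·5.8566] = 4.3770; exercise value = 0.0000 ≤ continuation, so V_d = 4.3770
Node 0 (S = 90): continuation = e^(−0.03)·[0.2299·0.0000 + 0.7701·4.3770] = 3.2713; exercise value = 0.0000 ≤ continuation, so V_0 = 3.2713

£3.27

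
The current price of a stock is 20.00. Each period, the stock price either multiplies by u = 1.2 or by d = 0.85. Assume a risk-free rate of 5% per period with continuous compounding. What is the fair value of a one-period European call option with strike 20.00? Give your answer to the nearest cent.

2.19

Risk-neutral probability p = (e^0.05 − 0.85)/(1.2 − 0.85) = 0.2013/0.3500 = 0.5751
Terminal stock prices: S_u = 24, S_d = 17
Terminal payoffs (S − K): max(4, 0) = 4, max(-3, 0) = 0
Node 0 (S = 20): V_0 = e^(−0.05)·[0.5751·4.0000 + 0.4249·0.0000] = 2.1881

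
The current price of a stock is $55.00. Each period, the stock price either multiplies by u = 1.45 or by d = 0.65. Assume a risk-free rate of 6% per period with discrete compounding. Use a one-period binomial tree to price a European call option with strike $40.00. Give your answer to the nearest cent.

Risk-neutral probability p = (1 + 0.06 − 0.65)/(1.45 − 0.65) = 0.4100/0.8000 = 0.5125
Terminal stock prices: S_u = 79.75, S_d = 35.75
Terminal payoffs (S − K): max(39.75, 0) = 39.75, max(-4.25, 0) = 0
Node 0 (S = 55): V_0 = 1/1.06·[0.5125·39.7500 + 0.4875·0.0000] = 19.2188

$19.22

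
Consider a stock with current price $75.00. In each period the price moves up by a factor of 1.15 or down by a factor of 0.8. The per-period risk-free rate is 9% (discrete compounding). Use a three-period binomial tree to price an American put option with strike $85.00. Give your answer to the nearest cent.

Risk-neutral probability p = (1 + 0.09 − 0.8)/(1.15 − 0.8) = 0.2900/0.3500 = 0.8286
Terminal stock prices: S_uuu = 114.1, S_uud = 79.35, S_udd = 55.2, S_ddd = 38.4
Terminal payoffs (K − S): max(-29.07, 0) = 0, max(5.65, 0) = 5.65, max(29.8, 0) = 29.8, max(46.6, 0) = 46.6
Node uu (S = 99.19): continuation = 1/1.09·[0.8286·0.0000 + 0.1714·5.6500] = 0.8886; exercise value = 0.0000 ≤ continuation, so V_uu = 0.8886
Node ud (S = 69): continuation = 1/1.09·[0.8286·5.6500 + 0.1714·29.8000] = 8.9817; exercise value = 16.0000 > continuation, so V_ud = 16.0000 (exercise)
Node dd (S = 48): continuation = 1/1.09·[0.8286·29.8000 + 0.1714·46.6000] = 29.9817; exercise value = 37.0000 > continuation, so V_dd = 37.0000 (exercise)
Node u (S = 86.25): continuation = 1/1.09·[0.8286·0.8886 + 0.1714·16.0000] = 3.1919; exercise value = 0.0000 ≤ continuation, so V_u = 3.1919
Node d (S = 60): continuation = 1/1.09·[0.8286·16.0000 + 0.1714·37.0000] = 17.9817; exercise value = 25.0000 > continuation, so V_d = 25.0000 (exercise)
Node 0 (S = 75): continuation = 1/1.09·[0.8286·3.1919 + 0.1714·25.0000] = 6.3582; exercise value = 10.0000 > continuation, so V_0 = 10.0000 (exercise)

$10.00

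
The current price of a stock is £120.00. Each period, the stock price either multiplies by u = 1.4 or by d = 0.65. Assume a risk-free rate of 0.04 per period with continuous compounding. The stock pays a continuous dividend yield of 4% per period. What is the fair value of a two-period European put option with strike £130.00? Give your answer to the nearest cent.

Per-period risk-free factor R = e^0.04 = 1.0408; dividend-adjusted growth = e^(0.04−0.04) = 1.0000.
Risk-neutral probability p = (1.0000 − 0.65)/(1.4 − 0.65) = 0.3500/0.7500 = 0.4667
Terminal stock prices: S_uu = 235.2, S_ud = 109.2, S_dd = 50.7
Terminal payoffs (K − S): max(-105.2, 0) = 0, max(20.8, 0) = 20.8, max(79.3, 0) = 79.3
Node u (S = 168): V_u = e^(−0.04)·[0.4667·0.0000 + 0.5333·20.8000] = 10.6584
Node d (S = 78): V_d = e^(−0.04)·[0.4667·20.8000 + 0.5333·79.3000] = 49.9611
Node 0 (S = 120): V_0 = e^(−0.04)·[0.4667·10.6584 + 0.5333·49.9611] = 30.3800

£30.38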